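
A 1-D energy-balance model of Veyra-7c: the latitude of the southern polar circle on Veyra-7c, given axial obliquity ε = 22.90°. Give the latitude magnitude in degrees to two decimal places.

67.10°

The polar circle is the lowest latitude that experiences at least one full rotation of continuous darkness at the northern-summer solstice; it lies at |ϕ| = 90° − ε = 90° − 22.90° = 67.10°.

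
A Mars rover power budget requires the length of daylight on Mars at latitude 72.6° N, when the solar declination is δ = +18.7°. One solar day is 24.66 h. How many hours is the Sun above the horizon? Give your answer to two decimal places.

Sunrise equation: cos h₀ = −tan ϕ · tan δ = -1.0801 ≤ −1, so the Sun never sets (polar day) and h₀ = π.
Daylight = 2h₀/(2π) × 24.66 h = (3.1416/π) × 24.66 = 24.66 h.

24.66 h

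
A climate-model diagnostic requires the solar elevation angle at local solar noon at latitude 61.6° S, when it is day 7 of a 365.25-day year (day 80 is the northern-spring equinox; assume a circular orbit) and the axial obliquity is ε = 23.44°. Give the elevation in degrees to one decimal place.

50.6°

Solar longitude: λ_s = 360° × (7 − 80)/365.25 = -71.951°, i.e. -71.951° + 360° = 288.049°.
sin δ = sin 23.44° × sin 288.049° = -0.37821, so δ = -22.223°.
At local noon the hour angle is zero, so the zenith angle equals |φ − δ| = |-61.6° − (-22.223°)| = 39.377°.
Elevation = 90° − 39.377° = 50.6°.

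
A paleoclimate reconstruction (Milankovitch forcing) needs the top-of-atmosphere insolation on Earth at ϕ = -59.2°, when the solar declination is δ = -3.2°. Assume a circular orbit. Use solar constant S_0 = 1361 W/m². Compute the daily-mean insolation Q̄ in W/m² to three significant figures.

cos h₀ = −tan(-59.2°) tan(-3.200°) = -0.0938, h₀ = 1.6647 rad.
Bracket: h₀ sin ϕ sin δ + cos ϕ cos δ sin h₀ = 1.6647×-0.85896×-0.05582 + 0.51204×0.99844×0.99559 = 0.079818 + 0.508987 = 0.588805.
Q̄ = (S_0/π) × [bracket] = (1361/π) × 0.588805 = 255.1 W/m².

Q̄ ≈ 255 W/m²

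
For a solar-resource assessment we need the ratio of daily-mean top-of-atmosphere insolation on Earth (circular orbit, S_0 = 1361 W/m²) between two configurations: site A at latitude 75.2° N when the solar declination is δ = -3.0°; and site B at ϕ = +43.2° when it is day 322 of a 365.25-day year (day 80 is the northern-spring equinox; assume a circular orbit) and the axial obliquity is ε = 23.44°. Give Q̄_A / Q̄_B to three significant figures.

— Configuration A (ϕ=+75.2°):
cos h₀ = −tan(+75.2°) tan(-3.000°) = 0.1984, h₀ = 1.3711 rad.
Bracket: h₀ sin ϕ sin δ + cos ϕ cos δ sin h₀ = 1.3711×0.96682×-0.05234 + 0.25545×0.99863×0.98013 = -0.069382 + 0.250031 = 0.180649.
Q̄ = (S_0/π) × [bracket] = (1361/π) × 0.180649 = 78.261 W/m².
— Configuration B (ϕ=+43.2°):
Solar longitude: L_s = 360° × (322 − 80)/365.25 = 238.522°.
sin δ = sin 23.44° × sin 238.522° = -0.33925, so δ = -19.831°.
cos h₀ = −tan(+43.2°) tan(-19.831°) = 0.3387, h₀ = 1.2253 rad.
Bracket: h₀ sin ϕ sin δ + cos ϕ cos δ sin h₀ = 1.2253×0.68455×-0.33925 + 0.72897×0.94070×0.94091 = -0.284556 + 0.645222 = 0.360666.
Q̄ = (S_0/π) × [bracket] = (1361/π) × 0.360666 = 156.25 W/m².
Ratio Q̄_A / Q̄_B = 78.261 / 156.25 = 0.5009.

Q̄_A / Q̄_B ≈ 0.501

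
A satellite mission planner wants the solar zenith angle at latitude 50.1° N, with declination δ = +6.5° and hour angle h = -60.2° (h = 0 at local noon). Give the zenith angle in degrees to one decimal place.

θ_z = 66.2°

cos θ_z = sin ϕ sin δ + cos ϕ cos δ cos h = 0.086846 + 0.316735 = 0.403581.
θ_z = arccos(0.403581) = 66.2°.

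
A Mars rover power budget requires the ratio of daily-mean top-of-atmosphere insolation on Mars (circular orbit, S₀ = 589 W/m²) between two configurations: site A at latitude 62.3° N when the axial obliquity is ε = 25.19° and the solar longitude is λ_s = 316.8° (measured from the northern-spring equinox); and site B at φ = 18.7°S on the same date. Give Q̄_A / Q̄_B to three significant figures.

— Configuration A (φ=+62.3°):
Solar declination: sin δ = sin ε · sin λ_s = sin 25.19° × sin 316.8° = -0.29136, so δ = -16.939°.
cos H₀ = −tan(+62.3°) tan(-16.939°) = 0.5801, H₀ = 0.9519 rad.
Bracket: H₀ sin φ sin δ + cos φ cos δ sin H₀ = 0.9519×0.88539×-0.29136 + 0.46484×0.95661×0.81453 = -0.245559 + 0.362198 = 0.116639.
Q̄ = (S₀/π) × [bracket] = (589/π) × 0.116639 = 21.868 W/m².
— Configuration B (φ=-18.7°):
cos H₀ = −tan(-18.7°) tan(-16.939°) = -0.1031, H₀ = 1.6741 rad.
Bracket: H₀ sin φ sin δ + cos φ cos δ sin H₀ = 1.6741×-0.32061×-0.29136 + 0.94721×0.95661×0.99467 = 0.156383 + 0.901281 = 1.057664.
Q̄ = (S₀/π) × [bracket] = (589/π) × 1.057664 = 198.30 W/m².
Ratio Q̄_A / Q̄_B = 21.868 / 198.30 = 0.1103.

Q̄_A / Q̄_B ≈ 0.110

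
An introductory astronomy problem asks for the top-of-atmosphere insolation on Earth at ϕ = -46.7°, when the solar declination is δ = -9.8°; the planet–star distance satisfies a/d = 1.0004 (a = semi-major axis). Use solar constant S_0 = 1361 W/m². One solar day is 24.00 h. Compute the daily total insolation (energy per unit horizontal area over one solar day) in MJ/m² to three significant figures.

cos h₀ = −tan(-46.7°) tan(-9.800°) = -0.1833, h₀ = 1.7551 rad.
Bracket: h₀ sin ϕ sin δ + cos ϕ cos δ sin h₀ = 1.7551×-0.72777×-0.17021 + 0.68582×0.98541×0.98306 = 0.217411 + 0.664366 = 0.881777.
Inverse-square distance factor (a/d)² = 1.0004² = 1.000800.
Q̄ = (S_0/π) × 1.000800 × [bracket] = (1361/π) × 1.000800 × 0.881777 = 382.31 W/m².
Daily total = Q̄ × 24.00 h × 3600 s/h = 382.31 × 24.00 × 3600 / 10⁶ = 33.03 MJ/m².

33.0 MJ/m²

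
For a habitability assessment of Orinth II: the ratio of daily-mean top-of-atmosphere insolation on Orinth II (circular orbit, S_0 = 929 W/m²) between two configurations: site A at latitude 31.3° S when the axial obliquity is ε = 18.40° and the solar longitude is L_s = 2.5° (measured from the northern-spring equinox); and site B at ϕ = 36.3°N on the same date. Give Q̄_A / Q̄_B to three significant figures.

— Configuration A (ϕ=-31.3°):
Solar declination: sin δ = sin ε · sin L_s = sin 18.40° × sin 2.5° = 0.01377, so δ = +0.789°.
cos h₀ = −tan(-31.3°) tan(+0.789°) = 0.0084, h₀ = 1.5624 rad.
Bracket: h₀ sin ϕ sin δ + cos ϕ cos δ sin h₀ = 1.5624×-0.51952×0.01377 + 0.85446×0.99991×0.99996 = -0.011177 + 0.854349 = 0.843172.
Q̄ = (S_0/π) × [bracket] = (929/π) × 0.843172 = 249.33 W/m².
— Configuration B (ϕ=+36.3°):
cos h₀ = −tan(+36.3°) tan(+0.789°) = -0.0101, h₀ = 1.5809 rad.
Bracket: h₀ sin ϕ sin δ + cos ϕ cos δ sin h₀ = 1.5809×0.59201×0.01377 + 0.80593×0.99991×0.99995 = 0.012887 + 0.805817 = 0.818704.
Q̄ = (S_0/π) × [bracket] = (929/π) × 0.818704 = 242.10 W/m².
Ratio Q̄_A / Q̄_B = 249.33 / 242.10 = 1.030.

Q̄_A / Q̄_B ≈ 1.03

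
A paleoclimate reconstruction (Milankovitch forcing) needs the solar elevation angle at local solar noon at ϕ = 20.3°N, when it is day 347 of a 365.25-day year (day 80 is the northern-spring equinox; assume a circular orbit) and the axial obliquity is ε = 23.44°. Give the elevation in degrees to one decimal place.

Solar longitude: L_s = 360° × (347 − 80)/365.25 = 263.162°.
sin δ = sin 23.44° × sin 263.162° = -0.39496, so δ = -23.263°.
At local noon the hour angle is zero, so the zenith angle equals |ϕ − δ| = |+20.3° − (-23.263°)| = 43.563°.
Elevation = 90° − 43.563° = 46.4°.

46.4°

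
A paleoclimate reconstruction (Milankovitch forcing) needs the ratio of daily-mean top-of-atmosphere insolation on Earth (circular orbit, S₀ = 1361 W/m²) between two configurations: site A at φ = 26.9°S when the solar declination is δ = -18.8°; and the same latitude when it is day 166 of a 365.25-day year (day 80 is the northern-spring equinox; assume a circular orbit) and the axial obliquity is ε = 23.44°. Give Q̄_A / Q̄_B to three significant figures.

Q̄_A / Q̄_B ≈ 1.95

— Configuration A (φ=-26.9°):
cos H₀ = −tan(-26.9°) tan(-18.800°) = -0.1727, H₀ = 1.7444 rad.
Bracket: H₀ sin φ sin δ + cos φ cos δ sin H₀ = 1.7444×-0.45243×-0.32227 + 0.89180×0.94665×0.98497 = 0.254342 + 0.831534 = 1.085876.
Q̄ = (S₀/π) × [bracket] = (1361/π) × 1.085876 = 470.42 W/m².
— Configuration B (φ=-26.9°):
Solar longitude: λ_s = 360° × (166 − 80)/365.25 = 84.764°.
sin δ = sin 23.44° × sin 84.764° = 0.39613, so δ = +23.336°.
cos H₀ = −tan(-26.9°) tan(+23.336°) = 0.2189, H₀ = 1.3501 rad.
Bracket: H₀ sin φ sin δ + cos φ cos δ sin H₀ = 1.3501×-0.45243×0.39613 + 0.89180×0.91820×0.97575 = -0.241966 + 0.798994 = 0.557028.
Q̄ = (S₀/π) × [bracket] = (1361/π) × 0.557028 = 241.32 W/m².
Ratio Q̄_A / Q̄_B = 470.42 / 241.32 = 1.949.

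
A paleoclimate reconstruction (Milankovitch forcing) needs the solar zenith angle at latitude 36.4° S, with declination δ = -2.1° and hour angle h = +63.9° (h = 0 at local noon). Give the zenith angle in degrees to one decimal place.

cos θ_z = sin φ sin δ + cos φ cos δ cos h = 0.021745 + 0.353866 = 0.375611.
θ_z = arccos(0.375611) = 67.9°.

θ_z = 67.9°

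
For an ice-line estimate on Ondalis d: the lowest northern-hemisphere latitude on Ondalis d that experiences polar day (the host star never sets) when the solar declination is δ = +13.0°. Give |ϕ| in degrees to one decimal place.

|ϕ| = 77.0°

Polar day requires cos h₀ = −tan ϕ tan δ ≤ −1, i.e. tan ϕ tan δ ≥ 1.
The boundary is |tan ϕ| · |tan δ| = 1, so |ϕ| = 90° − |δ| = 90° − 13.0° = 77.0° in the northern hemisphere.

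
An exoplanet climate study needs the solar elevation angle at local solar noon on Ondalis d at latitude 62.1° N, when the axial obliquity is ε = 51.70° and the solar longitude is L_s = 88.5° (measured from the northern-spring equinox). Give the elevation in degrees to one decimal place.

Solar declination: sin δ = sin ε · sin L_s = sin 51.70° × sin 88.5° = 0.78451, so δ = +51.675°.
At local noon the hour angle is zero, so the zenith angle equals |ϕ − δ| = |+62.1° − (+51.675°)| = 10.425°.
Elevation = 90° − 10.425° = 79.6°.

79.6°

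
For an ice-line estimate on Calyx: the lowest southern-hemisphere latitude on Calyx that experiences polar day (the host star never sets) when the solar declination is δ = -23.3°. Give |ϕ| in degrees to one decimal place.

Polar day requires cos h₀ = −tan ϕ tan δ ≤ −1, i.e. tan ϕ tan δ ≥ 1.
The boundary is |tan ϕ| · |tan δ| = 1, so |ϕ| = 90° − |δ| = 90° − 23.3° = 66.7° in the southern hemisphere.

|ϕ| = 66.7°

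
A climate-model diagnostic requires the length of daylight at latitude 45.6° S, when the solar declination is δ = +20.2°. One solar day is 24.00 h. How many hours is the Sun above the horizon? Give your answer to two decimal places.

cos H₀ = −tan φ · tan δ = −tan(-45.6°) × tan(+20.200°) = 0.3757, so H₀ = 1.1856 rad = 67.93°.
Daylight = 2H₀/(2π) × 24.00 h = (1.1856/π) × 24.00 = 9.06 h.

9.06 h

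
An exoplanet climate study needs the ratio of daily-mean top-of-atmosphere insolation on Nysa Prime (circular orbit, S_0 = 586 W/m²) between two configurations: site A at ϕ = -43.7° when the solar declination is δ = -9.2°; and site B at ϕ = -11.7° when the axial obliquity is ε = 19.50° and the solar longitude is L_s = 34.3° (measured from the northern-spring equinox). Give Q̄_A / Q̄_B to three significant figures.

— Configuration A (ϕ=-43.7°):
cos h₀ = −tan(-43.7°) tan(-9.200°) = -0.1548, h₀ = 1.7262 rad.
Bracket: h₀ sin ϕ sin δ + cos ϕ cos δ sin h₀ = 1.7262×-0.69088×-0.15988 + 0.72297×0.98714×0.98795 = 0.190672 + 0.705073 = 0.895745.
Q̄ = (S_0/π) × [bracket] = (586/π) × 0.895745 = 167.08 W/m².
— Configuration B (ϕ=-11.7°):
Solar declination: sin δ = sin ε · sin L_s = sin 19.50° × sin 34.3° = 0.18811, so δ = +10.842°.
cos h₀ = −tan(-11.7°) tan(+10.842°) = 0.0397, h₀ = 1.5311 rad.
Bracket: h₀ sin ϕ sin δ + cos ϕ cos δ sin h₀ = 1.5311×-0.20279×0.18811 + 0.97922×0.98215×0.99921 = -0.058407 + 0.960981 = 0.902574.
Q̄ = (S_0/π) × [bracket] = (586/π) × 0.902574 = 168.36 W/m².
Ratio Q̄_A / Q̄_B = 167.08 / 168.36 = 0.9924.

Q̄_A / Q̄_B ≈ 0.992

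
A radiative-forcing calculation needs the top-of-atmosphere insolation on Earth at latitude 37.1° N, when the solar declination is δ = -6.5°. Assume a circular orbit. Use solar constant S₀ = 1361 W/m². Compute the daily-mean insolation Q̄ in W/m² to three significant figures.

cos H₀ = −tan(+37.1°) tan(-6.500°) = 0.0862, H₀ = 1.4845 rad.
Bracket: H₀ sin φ sin δ + cos φ cos δ sin H₀ = 1.4845×0.60321×-0.11320 + 0.79758×0.99357×0.99628 = -0.101367 + 0.789504 = 0.688137.
Q̄ = (S₀/π) × [bracket] = (1361/π) × 0.688137 = 298.1 W/m².

Q̄ ≈ 298 W/m²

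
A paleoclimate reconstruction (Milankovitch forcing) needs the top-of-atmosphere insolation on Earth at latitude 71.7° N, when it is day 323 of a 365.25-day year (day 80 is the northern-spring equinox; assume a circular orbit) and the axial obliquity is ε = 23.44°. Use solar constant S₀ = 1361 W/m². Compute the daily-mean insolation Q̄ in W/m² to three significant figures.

Solar longitude: λ_s = 360° × (323 − 80)/365.25 = 239.507°.
sin δ = sin 23.44° × sin 239.507° = -0.34277, so δ = -20.046°.
cos H₀ = −tan(+71.7°) tan(-20.046°) = 1.1033 ≥ 1 ⇒ polar night, H₀ = 0 and Q̄ = 0.

Q̄ ≈ 0.00 W/m²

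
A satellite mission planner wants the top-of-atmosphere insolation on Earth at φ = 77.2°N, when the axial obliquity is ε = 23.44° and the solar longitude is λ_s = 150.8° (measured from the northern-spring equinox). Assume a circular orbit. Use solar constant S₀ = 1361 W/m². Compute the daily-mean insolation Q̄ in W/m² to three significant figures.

Q̄ ≈ 262 W/m²

Solar declination: sin δ = sin ε · sin λ_s = sin 23.44° × sin 150.8° = 0.19406, so δ = +11.190°.
cos H₀ = −tan(+77.2°) tan(+11.190°) = -0.8707, H₀ = 2.6275 rad.
Bracket: H₀ sin φ sin δ + cos φ cos δ sin H₀ = 2.6275×0.97515×0.19406 + 0.22155×0.98099×0.49175 = 0.497222 + 0.106876 = 0.604098.
Q̄ = (S₀/π) × [bracket] = (1361/π) × 0.604098 = 261.7 W/m².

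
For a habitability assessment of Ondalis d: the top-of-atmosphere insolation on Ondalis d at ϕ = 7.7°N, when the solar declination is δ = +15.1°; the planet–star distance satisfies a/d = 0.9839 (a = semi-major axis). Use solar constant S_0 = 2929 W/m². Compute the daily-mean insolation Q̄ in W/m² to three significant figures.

Q̄ ≈ 914 W/m²

cos h₀ = −tan(+7.7°) tan(+15.100°) = -0.0365, h₀ = 1.6073 rad.
Bracket: h₀ sin ϕ sin δ + cos ϕ cos δ sin h₀ = 1.6073×0.13399×0.26050 + 0.99098×0.96547×0.99933 = 0.056102 + 0.956120 = 1.012222.
Inverse-square distance factor (a/d)² = 0.9839² = 0.968059.
Q̄ = (S_0/π) × 0.968059 × [bracket] = (2929/π) × 0.968059 × 1.012222 = 913.6 W/m².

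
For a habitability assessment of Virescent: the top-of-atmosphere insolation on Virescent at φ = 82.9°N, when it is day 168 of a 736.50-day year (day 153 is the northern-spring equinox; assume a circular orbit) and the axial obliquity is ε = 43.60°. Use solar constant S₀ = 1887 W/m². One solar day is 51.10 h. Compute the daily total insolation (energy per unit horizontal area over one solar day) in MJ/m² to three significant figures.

32.4 MJ/m²

Solar longitude: λ_s = 360° × (168 − 153)/736.50 = 7.332°.
sin δ = sin 43.60° × sin 7.332° = 0.08801, so δ = +5.049°.
cos H₀ = −tan(+82.9°) tan(+5.049°) = -0.7093, H₀ = 2.3593 rad.
Bracket: H₀ sin φ sin δ + cos φ cos δ sin H₀ = 2.3593×0.99233×0.08801 + 0.12360×0.99612×0.70488 = 0.206049 + 0.086785 = 0.292834.
Q̄ = (S₀/π) × [bracket] = (1887/π) × 0.292834 = 175.89 W/m².
Daily total = Q̄ × 51.10 h × 3600 s/h = 175.89 × 51.10 × 3600 / 10⁶ = 32.36 MJ/m².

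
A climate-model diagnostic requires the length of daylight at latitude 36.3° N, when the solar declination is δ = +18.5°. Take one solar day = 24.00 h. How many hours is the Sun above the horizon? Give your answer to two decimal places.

cos h₀ = −tan ϕ · tan δ = −tan(+36.3°) × tan(+18.500°) = -0.2458, so h₀ = 1.8191 rad = 104.23°.
Daylight = 2h₀/(2π) × 24.00 h = (1.8191/π) × 24.00 = 13.90 h.

13.90 h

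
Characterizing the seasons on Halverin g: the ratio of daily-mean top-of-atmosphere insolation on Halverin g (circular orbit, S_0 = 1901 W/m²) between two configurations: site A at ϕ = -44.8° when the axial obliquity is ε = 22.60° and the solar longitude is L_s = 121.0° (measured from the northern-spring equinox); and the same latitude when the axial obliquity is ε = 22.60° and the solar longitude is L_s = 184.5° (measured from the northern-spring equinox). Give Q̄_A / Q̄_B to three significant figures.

— Configuration A (ϕ=-44.8°):
Solar declination: sin δ = sin ε · sin L_s = sin 22.60° × sin 121.0° = 0.32941, so δ = +19.233°.
cos h₀ = −tan(-44.8°) tan(+19.233°) = 0.3464, h₀ = 1.2170 rad.
Bracket: h₀ sin ϕ sin δ + cos ϕ cos δ sin h₀ = 1.2170×-0.70463×0.32941 + 0.70957×0.94419×0.93807 = -0.282481 + 0.628478 = 0.345997.
Q̄ = (S_0/π) × [bracket] = (1901/π) × 0.345997 = 209.37 W/m².
— Configuration B (ϕ=-44.8°):
Solar declination: sin δ = sin ε · sin L_s = sin 22.60° × sin 184.5° = -0.03015, so δ = -1.728°.
cos h₀ = −tan(-44.8°) tan(-1.728°) = -0.0300, h₀ = 1.6008 rad.
Bracket: h₀ sin ϕ sin δ + cos ϕ cos δ sin h₀ = 1.6008×-0.70463×-0.03015 + 0.70957×0.99955×0.99955 = 0.034008 + 0.708932 = 0.742940.
Q̄ = (S_0/π) × [bracket] = (1901/π) × 0.742940 = 449.56 W/m².
Ratio Q̄_A / Q̄_B = 209.37 / 449.56 = 0.4657.

Q̄_A / Q̄_B ≈ 0.466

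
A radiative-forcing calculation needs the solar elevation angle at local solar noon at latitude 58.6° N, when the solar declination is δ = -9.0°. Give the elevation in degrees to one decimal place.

22.4°

At local noon the hour angle is zero, so the zenith angle equals |φ − δ| = |+58.6° − (-9.000°)| = 67.600°.
Elevation = 90° − 67.600° = 22.4°.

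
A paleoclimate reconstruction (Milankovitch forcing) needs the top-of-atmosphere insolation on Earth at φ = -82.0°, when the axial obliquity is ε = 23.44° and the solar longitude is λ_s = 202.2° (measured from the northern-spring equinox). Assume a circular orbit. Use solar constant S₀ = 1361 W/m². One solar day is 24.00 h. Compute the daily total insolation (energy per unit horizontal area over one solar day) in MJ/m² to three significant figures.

17.5 MJ/m²

Solar declination: sin δ = sin ε · sin λ_s = sin 23.44° × sin 202.2° = -0.15030, so δ = -8.644°.
cos H₀ = −tan(-82.0°) tan(-8.644°) = -1.0817 ≤ −1 ⇒ polar day, H₀ = π.
Bracket: H₀ sin φ sin δ + cos φ cos δ sin H₀ = 3.1416×-0.99027×-0.15030 + 0.13917×0.98864×0.00000 = 0.467588 + 0.000000 = 0.467588.
Q̄ = (S₀/π) × [bracket] = (1361/π) × 0.467588 = 202.57 W/m².
Daily total = Q̄ × 24.00 h × 3600 s/h = 202.57 × 24.00 × 3600 / 10⁶ = 17.50 MJ/m².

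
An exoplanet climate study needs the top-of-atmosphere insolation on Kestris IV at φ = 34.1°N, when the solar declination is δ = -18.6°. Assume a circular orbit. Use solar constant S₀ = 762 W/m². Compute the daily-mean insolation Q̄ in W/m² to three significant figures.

Q̄ ≈ 127 W/m²

cos H₀ = −tan(+34.1°) tan(-18.600°) = 0.2279, H₀ = 1.3409 rad.
Bracket: H₀ sin φ sin δ + cos φ cos δ sin H₀ = 1.3409×0.56064×-0.31896 + 0.82806×0.94777×0.97370 = -0.239782 + 0.764170 = 0.524388.
Q̄ = (S₀/π) × [bracket] = (762/π) × 0.524388 = 127.2 W/m².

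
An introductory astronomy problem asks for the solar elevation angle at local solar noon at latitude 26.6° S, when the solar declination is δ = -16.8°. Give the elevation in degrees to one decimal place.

80.2°

At local noon the hour angle is zero, so the zenith angle equals |φ − δ| = |-26.6° − (-16.800°)| = 9.800°.
Elevation = 90° − 9.800° = 80.2°.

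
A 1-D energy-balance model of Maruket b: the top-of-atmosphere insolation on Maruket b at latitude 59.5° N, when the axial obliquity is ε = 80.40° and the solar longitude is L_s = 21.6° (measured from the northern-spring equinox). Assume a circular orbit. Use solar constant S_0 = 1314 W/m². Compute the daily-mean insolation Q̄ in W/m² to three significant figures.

Q̄ ≈ 448 W/m²

Solar declination: sin δ = sin ε · sin L_s = sin 80.40° × sin 21.6° = 0.36297, so δ = +21.283°.
cos h₀ = −tan(+59.5°) tan(+21.283°) = -0.6613, h₀ = 2.2933 rad.
Bracket: h₀ sin ϕ sin δ + cos ϕ cos δ sin h₀ = 2.2933×0.86163×0.36297 + 0.50754×0.93180×0.75012 = 0.717220 + 0.354751 = 1.071971.
Q̄ = (S_0/π) × [bracket] = (1314/π) × 1.071971 = 448.4 W/m².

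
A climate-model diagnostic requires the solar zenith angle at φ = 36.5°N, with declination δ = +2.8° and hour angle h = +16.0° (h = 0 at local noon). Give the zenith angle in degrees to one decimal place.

cos θ_z = sin φ sin δ + cos φ cos δ cos h = 0.029057 + 0.771794 = 0.800851.
θ_z = arccos(0.800851) = 36.8°.

θ_z = 36.8°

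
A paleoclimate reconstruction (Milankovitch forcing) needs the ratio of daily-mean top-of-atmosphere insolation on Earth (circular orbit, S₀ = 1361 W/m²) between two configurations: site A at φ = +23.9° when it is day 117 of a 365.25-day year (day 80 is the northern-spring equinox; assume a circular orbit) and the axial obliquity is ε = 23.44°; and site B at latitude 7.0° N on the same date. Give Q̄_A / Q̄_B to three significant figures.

Q̄_A / Q̄_B ≈ 1.03

— Configuration A (φ=+23.9°):
Solar longitude: λ_s = 360° × (117 − 80)/365.25 = 36.468°.
sin δ = sin 23.44° × sin 36.468° = 0.23644, so δ = +13.676°.
cos H₀ = −tan(+23.9°) tan(+13.676°) = -0.1078, H₀ = 1.6788 rad.
Bracket: H₀ sin φ sin δ + cos φ cos δ sin H₀ = 1.6788×0.40514×0.23644 + 0.91425×0.97165×0.99417 = 0.160814 + 0.883152 = 1.043966.
Q̄ = (S₀/π) × [bracket] = (1361/π) × 1.043966 = 452.27 W/m².
— Configuration B (φ=+7.0°):
cos H₀ = −tan(+7.0°) tan(+13.676°) = -0.0299, H₀ = 1.6007 rad.
Bracket: H₀ sin φ sin δ + cos φ cos δ sin H₀ = 1.6007×0.12187×0.23644 + 0.99255×0.97165×0.99955 = 0.046124 + 0.963977 = 1.010101.
Q̄ = (S₀/π) × [bracket] = (1361/π) × 1.010101 = 437.60 W/m².
Ratio Q̄_A / Q̄_B = 452.27 / 437.60 = 1.034.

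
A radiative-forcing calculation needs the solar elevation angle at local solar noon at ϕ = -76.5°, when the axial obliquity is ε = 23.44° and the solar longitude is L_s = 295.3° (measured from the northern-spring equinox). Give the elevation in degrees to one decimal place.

Solar declination: sin δ = sin ε · sin L_s = sin 23.44° × sin 295.3° = -0.35963, so δ = -21.078°.
At local noon the hour angle is zero, so the zenith angle equals |ϕ − δ| = |-76.5° − (-21.078°)| = 55.422°.
Elevation = 90° − 55.422° = 34.6°.

34.6°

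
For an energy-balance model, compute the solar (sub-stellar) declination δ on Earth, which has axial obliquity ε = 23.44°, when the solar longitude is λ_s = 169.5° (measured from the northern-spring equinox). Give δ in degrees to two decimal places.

δ = +4.16°

sin δ = sin ε · sin λ_s = sin 23.44° × sin 169.5° = 0.072491.
δ = arcsin(0.072491) = +4.16°.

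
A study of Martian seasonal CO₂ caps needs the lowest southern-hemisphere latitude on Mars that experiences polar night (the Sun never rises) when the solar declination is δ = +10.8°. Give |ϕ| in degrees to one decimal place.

|ϕ| = 79.2°

Polar night requires cos h₀ = −tan ϕ tan δ ≥ 1, i.e. tan ϕ tan δ ≤ −1.
The boundary is |tan ϕ| · |tan δ| = 1, so |ϕ| = 90° − |δ| = 90° − 10.8° = 79.2° in the southern hemisphere.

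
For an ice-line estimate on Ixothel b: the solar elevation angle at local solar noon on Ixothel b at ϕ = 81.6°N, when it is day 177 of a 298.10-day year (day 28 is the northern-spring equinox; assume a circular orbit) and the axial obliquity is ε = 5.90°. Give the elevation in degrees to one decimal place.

Solar longitude: L_s = 360° × (177 − 28)/298.10 = 179.940°.
sin δ = sin 5.90° × sin 179.940° = 0.00011, so δ = +0.006°.
At local noon the hour angle is zero, so the zenith angle equals |ϕ − δ| = |+81.6° − (+0.006°)| = 81.594°.
Elevation = 90° − 81.594° = 8.4°.

8.4°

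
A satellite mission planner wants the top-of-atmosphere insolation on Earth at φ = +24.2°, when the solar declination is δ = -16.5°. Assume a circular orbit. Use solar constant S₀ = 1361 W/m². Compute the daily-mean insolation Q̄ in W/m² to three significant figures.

cos H₀ = −tan(+24.2°) tan(-16.500°) = 0.1331, H₀ = 1.4373 rad.
Bracket: H₀ sin φ sin δ + cos φ cos δ sin H₀ = 1.4373×0.40992×-0.28402 + 0.91212×0.95882×0.99110 = -0.167338 + 0.866775 = 0.699437.
Q̄ = (S₀/π) × [bracket] = (1361/π) × 0.699437 = 303.0 W/m².

Q̄ ≈ 303 W/m²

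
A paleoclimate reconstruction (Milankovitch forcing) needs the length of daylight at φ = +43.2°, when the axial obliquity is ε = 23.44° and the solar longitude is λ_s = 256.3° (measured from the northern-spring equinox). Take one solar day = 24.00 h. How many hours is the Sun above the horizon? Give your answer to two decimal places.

8.91 h

Solar declination: sin δ = sin ε · sin λ_s = sin 23.44° × sin 256.3° = -0.38647, so δ = -22.735°.
cos H₀ = −tan φ · tan δ = −tan(+43.2°) × tan(-22.735°) = 0.3935, so H₀ = 1.1664 rad = 66.83°.
Daylight = 2H₀/(2π) × 24.00 h = (1.1664/π) × 24.00 = 8.91 h.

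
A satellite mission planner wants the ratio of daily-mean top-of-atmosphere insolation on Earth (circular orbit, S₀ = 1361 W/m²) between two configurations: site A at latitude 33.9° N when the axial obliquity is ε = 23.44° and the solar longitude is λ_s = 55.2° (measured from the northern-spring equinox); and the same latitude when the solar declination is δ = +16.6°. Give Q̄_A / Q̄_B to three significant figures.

— Configuration A (φ=+33.9°):
Solar declination: sin δ = sin ε · sin λ_s = sin 23.44° × sin 55.2° = 0.32664, so δ = +19.065°.
cos H₀ = −tan(+33.9°) tan(+19.065°) = -0.2322, H₀ = 1.8052 rad.
Bracket: H₀ sin φ sin δ + cos φ cos δ sin H₀ = 1.8052×0.55775×0.32664 + 0.83001×0.94515×0.97266 = 0.328878 + 0.763036 = 1.091914.
Q̄ = (S₀/π) × [bracket] = (1361/π) × 1.091914 = 473.04 W/m².
— Configuration B (φ=+33.9°):
cos H₀ = −tan(+33.9°) tan(+16.600°) = -0.2003, H₀ = 1.7725 rad.
Bracket: H₀ sin φ sin δ + cos φ cos δ sin H₀ = 1.7725×0.55775×0.28569 + 0.83001×0.95832×0.97973 = 0.282437 + 0.779292 = 1.061729.
Q̄ = (S₀/π) × [bracket] = (1361/π) × 1.061729 = 459.96 W/m².
Ratio Q̄_A / Q̄_B = 473.04 / 459.96 = 1.028.

Q̄_A / Q̄_B ≈ 1.03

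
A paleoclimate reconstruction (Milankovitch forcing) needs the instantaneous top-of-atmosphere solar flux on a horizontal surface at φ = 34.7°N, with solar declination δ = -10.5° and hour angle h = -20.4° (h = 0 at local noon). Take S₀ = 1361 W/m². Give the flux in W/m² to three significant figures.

cos θ_z = sin φ sin δ + cos φ cos δ cos h = -0.103743 + 0.757677 = 0.653934.
Flux = S₀ · cos θ_z = 1361 × 0.653934 = 890.0 W/m².

890 W/m²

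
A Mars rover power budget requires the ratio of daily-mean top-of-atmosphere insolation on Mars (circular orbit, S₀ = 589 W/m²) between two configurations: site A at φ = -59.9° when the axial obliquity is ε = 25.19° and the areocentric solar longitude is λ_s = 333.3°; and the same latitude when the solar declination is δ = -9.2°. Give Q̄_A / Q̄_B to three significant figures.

— Configuration A (φ=-59.9°):
sin δ = sin 25.19° × sin 333.3° = -0.19124, so δ = -11.025°.
cos H₀ = −tan(-59.9°) tan(-11.025°) = -0.3361, H₀ = 1.9136 rad.
Bracket: H₀ sin φ sin δ + cos φ cos δ sin H₀ = 1.9136×-0.86515×-0.19124 + 0.50151×0.98154×0.94182 = 0.316608 + 0.463613 = 0.780221.
Q̄ = (S₀/π) × [bracket] = (589/π) × 0.780221 = 146.28 W/m².
— Configuration B (φ=-59.9°):
cos H₀ = −tan(-59.9°) tan(-9.200°) = -0.2794, H₀ = 1.8540 rad.
Bracket: H₀ sin φ sin δ + cos φ cos δ sin H₀ = 1.8540×-0.86515×-0.15988 + 0.50151×0.98714×0.96017 = 0.256446 + 0.475342 = 0.731788.
Q̄ = (S₀/π) × [bracket] = (589/π) × 0.731788 = 137.20 W/m².
Ratio Q̄_A / Q̄_B = 146.28 / 137.20 = 1.066.

Q̄_A / Q̄_B ≈ 1.07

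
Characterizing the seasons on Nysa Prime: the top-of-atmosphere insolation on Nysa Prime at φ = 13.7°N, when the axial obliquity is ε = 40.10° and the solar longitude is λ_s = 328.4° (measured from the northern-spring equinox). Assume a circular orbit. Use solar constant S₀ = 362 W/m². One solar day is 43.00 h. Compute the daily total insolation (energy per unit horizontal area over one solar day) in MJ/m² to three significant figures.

Solar declination: sin δ = sin ε · sin λ_s = sin 40.10° × sin 328.4° = -0.33751, so δ = -19.725°.
cos H₀ = −tan(+13.7°) tan(-19.725°) = 0.0874, H₀ = 1.4833 rad.
Bracket: H₀ sin φ sin δ + cos φ cos δ sin H₀ = 1.4833×0.23684×-0.33751 + 0.97155×0.94132×0.99617 = -0.118569 + 0.911037 = 0.792468.
Q̄ = (S₀/π) × [bracket] = (362/π) × 0.792468 = 91.315 W/m².
Daily total = Q̄ × 43.00 h × 3600 s/h = 91.315 × 43.00 × 3600 / 10⁶ = 14.14 MJ/m².

14.1 MJ/m²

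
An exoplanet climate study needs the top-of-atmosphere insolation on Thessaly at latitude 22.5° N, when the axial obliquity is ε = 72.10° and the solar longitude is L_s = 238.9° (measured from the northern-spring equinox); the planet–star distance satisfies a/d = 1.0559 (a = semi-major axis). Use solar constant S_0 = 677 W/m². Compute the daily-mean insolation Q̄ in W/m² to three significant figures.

Solar declination: sin δ = sin ε · sin L_s = sin 72.10° × sin 238.9° = -0.81482, so δ = -54.569°.
cos h₀ = −tan(+22.5°) tan(-54.569°) = 0.5822, h₀ = 0.9494 rad.
Bracket: h₀ sin ϕ sin δ + cos ϕ cos δ sin h₀ = 0.9494×0.38268×-0.81482 + 0.92388×0.57972×0.81305 = -0.296037 + 0.435463 = 0.139426.
Inverse-square distance factor (a/d)² = 1.0559² = 1.114925.
Q̄ = (S_0/π) × 1.114925 × [bracket] = (677/π) × 1.114925 × 0.139426 = 33.50 W/m².

Q̄ ≈ 33.5 W/m²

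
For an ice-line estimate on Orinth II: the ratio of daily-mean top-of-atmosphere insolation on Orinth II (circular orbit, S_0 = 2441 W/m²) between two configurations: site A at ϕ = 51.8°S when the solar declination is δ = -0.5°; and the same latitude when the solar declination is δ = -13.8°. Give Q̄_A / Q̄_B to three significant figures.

— Configuration A (ϕ=-51.8°):
cos h₀ = −tan(-51.8°) tan(-0.500°) = -0.0111, h₀ = 1.5819 rad.
Bracket: h₀ sin ϕ sin δ + cos ϕ cos δ sin h₀ = 1.5819×-0.78586×-0.00873 + 0.61841×0.99996×0.99994 = 0.010853 + 0.618348 = 0.629201.
Q̄ = (S_0/π) × [bracket] = (2441/π) × 0.629201 = 488.89 W/m².
— Configuration B (ϕ=-51.8°):
cos h₀ = −tan(-51.8°) tan(-13.800°) = -0.3121, h₀ = 1.8882 rad.
Bracket: h₀ sin ϕ sin δ + cos ϕ cos δ sin h₀ = 1.8882×-0.78586×-0.23853 + 0.61841×0.97113×0.95004 = 0.353945 + 0.570553 = 0.924498.
Q̄ = (S_0/π) × [bracket] = (2441/π) × 0.924498 = 718.33 W/m².
Ratio Q̄_A / Q̄_B = 488.89 / 718.33 = 0.6806.

Q̄_A / Q̄_B ≈ 0.681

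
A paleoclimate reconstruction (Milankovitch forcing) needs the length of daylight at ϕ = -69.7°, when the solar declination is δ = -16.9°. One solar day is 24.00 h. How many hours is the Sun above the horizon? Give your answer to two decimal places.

cos h₀ = −tan ϕ · tan δ = −tan(-69.7°) × tan(-16.900°) = -0.8213, so h₀ = 2.5346 rad = 145.22°.
Daylight = 2h₀/(2π) × 24.00 h = (2.5346/π) × 24.00 = 19.36 h.

19.36 h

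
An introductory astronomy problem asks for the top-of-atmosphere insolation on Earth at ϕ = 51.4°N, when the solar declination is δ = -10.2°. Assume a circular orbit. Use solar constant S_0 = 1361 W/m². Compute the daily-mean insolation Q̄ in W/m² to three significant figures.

cos h₀ = −tan(+51.4°) tan(-10.200°) = 0.2254, h₀ = 1.3435 rad.
Bracket: h₀ sin ϕ sin δ + cos ϕ cos δ sin h₀ = 1.3435×0.78152×-0.17708 + 0.62388×0.98420×0.97427 = -0.185929 + 0.598224 = 0.412295.
Q̄ = (S_0/π) × [bracket] = (1361/π) × 0.412295 = 178.6 W/m².

Q̄ ≈ 179 W/m²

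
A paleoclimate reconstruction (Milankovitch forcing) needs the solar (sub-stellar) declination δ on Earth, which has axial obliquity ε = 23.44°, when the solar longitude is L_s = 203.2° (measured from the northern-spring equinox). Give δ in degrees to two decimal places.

sin δ = sin ε · sin L_s = sin 23.44° × sin 203.2° = -0.156706.
δ = arcsin(-0.156706) = -9.02°.

δ = -9.02°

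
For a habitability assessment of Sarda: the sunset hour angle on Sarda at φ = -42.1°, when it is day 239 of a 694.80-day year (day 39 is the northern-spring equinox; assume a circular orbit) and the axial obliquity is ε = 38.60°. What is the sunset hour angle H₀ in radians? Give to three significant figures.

H₀ = 0.811 rad

Solar longitude: λ_s = 360° × (239 − 39)/694.80 = 103.627°.
sin δ = sin 38.60° × sin 103.627° = 0.60632, so δ = +37.324°.
cos H₀ = −tan φ · tan δ = −tan(-42.1°) × tan(+37.324°) = 0.6889, so H₀ = 0.8108 rad = 46.45°.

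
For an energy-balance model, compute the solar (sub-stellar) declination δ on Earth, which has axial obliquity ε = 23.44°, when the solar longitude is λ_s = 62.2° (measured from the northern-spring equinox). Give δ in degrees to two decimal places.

sin δ = sin ε · sin λ_s = sin 23.44° × sin 62.2° = 0.351876.
δ = arcsin(0.351876) = +20.60°.

δ = +20.60°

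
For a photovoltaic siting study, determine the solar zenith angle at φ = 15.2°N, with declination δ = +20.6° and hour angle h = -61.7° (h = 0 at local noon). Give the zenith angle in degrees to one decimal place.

θ_z = 58.6°

cos θ_z = sin φ sin δ + cos φ cos δ cos h = 0.092249 + 0.428250 = 0.520499.
θ_z = arccos(0.520499) = 58.6°.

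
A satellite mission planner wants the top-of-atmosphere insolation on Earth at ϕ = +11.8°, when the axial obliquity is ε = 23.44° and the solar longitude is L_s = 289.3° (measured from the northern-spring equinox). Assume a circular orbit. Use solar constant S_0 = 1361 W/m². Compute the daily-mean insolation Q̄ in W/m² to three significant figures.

Solar declination: sin δ = sin ε · sin L_s = sin 23.44° × sin 289.3° = -0.37543, so δ = -22.051°.
cos h₀ = −tan(+11.8°) tan(-22.051°) = 0.0846, h₀ = 1.4861 rad.
Bracket: h₀ sin ϕ sin δ + cos ϕ cos δ sin h₀ = 1.4861×0.20450×-0.37543 + 0.97887×0.92685×0.99641 = -0.114096 + 0.904009 = 0.789913.
Q̄ = (S_0/π) × [bracket] = (1361/π) × 0.789913 = 342.2 W/m².

Q̄ ≈ 342 W/m²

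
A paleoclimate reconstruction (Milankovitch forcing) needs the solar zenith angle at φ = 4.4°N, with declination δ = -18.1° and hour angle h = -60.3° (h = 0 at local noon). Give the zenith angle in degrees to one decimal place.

cos θ_z = sin φ sin δ + cos φ cos δ cos h = -0.023835 + 0.469553 = 0.445718.
θ_z = arccos(0.445718) = 63.5°.

θ_z = 63.5°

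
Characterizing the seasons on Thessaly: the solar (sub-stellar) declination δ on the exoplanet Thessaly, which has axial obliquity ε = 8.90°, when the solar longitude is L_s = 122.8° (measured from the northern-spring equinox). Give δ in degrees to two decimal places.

sin δ = sin ε · sin L_s = sin 8.90° × sin 122.8° = 0.130044.
δ = arcsin(0.130044) = +7.47°.

δ = +7.47°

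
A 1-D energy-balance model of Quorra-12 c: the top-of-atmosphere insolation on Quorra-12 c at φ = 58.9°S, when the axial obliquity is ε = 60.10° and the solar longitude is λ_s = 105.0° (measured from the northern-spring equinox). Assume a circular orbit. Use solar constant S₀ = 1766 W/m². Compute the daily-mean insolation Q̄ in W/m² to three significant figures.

Solar declination: sin δ = sin ε · sin λ_s = sin 60.10° × sin 105.0° = 0.83736, so δ = +56.862°.
cos H₀ = −tan(-58.9°) tan(+56.862°) = 2.5393 ≥ 1 ⇒ polar night, H₀ = 0 and Q̄ = 0.

Q̄ ≈ 0.00 W/m²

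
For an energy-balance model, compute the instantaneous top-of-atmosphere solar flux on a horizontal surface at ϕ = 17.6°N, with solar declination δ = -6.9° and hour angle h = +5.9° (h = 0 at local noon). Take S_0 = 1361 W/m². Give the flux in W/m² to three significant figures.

cos θ_z = sin ϕ sin δ + cos ϕ cos δ cos h = -0.036326 + 0.941274 = 0.904948.
Flux = S_0 · cos θ_z = 1361 × 0.904948 = 1232 W/m².

1.23e+03 W/m²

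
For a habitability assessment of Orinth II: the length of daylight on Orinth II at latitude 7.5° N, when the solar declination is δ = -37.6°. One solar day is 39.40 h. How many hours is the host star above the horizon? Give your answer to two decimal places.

cos H₀ = −tan φ · tan δ = −tan(+7.5°) × tan(-37.600°) = 0.1014, so H₀ = 1.4692 rad = 84.18°.
Daylight = 2H₀/(2π) × 39.40 h = (1.4692/π) × 39.40 = 18.43 h.

18.43 h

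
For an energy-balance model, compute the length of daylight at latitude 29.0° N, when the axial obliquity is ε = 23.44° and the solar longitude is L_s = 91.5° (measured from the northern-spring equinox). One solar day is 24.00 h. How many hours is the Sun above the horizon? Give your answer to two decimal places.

Solar declination: sin δ = sin ε · sin L_s = sin 23.44° × sin 91.5° = 0.39765, so δ = +23.431°.
cos h₀ = −tan ϕ · tan δ = −tan(+29.0°) × tan(+23.431°) = -0.2402, so h₀ = 1.8134 rad = 103.90°.
Daylight = 2h₀/(2π) × 24.00 h = (1.8134/π) × 24.00 = 13.85 h.

13.85 h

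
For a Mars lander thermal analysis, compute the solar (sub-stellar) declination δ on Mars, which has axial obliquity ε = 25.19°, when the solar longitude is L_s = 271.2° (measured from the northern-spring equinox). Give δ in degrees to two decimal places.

sin δ = sin ε · sin L_s = sin 25.19° × sin 271.2° = -0.425528.
δ = arcsin(-0.425528) = -25.18°.

δ = -25.18°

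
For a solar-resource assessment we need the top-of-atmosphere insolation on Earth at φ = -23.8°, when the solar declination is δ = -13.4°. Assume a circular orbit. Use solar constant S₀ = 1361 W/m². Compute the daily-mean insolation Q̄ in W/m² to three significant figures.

cos H₀ = −tan(-23.8°) tan(-13.400°) = -0.1051, H₀ = 1.6761 rad.
Bracket: H₀ sin φ sin δ + cos φ cos δ sin H₀ = 1.6761×-0.40355×-0.23175 + 0.91496×0.97278×0.99446 = 0.156753 + 0.885124 = 1.041877.
Q̄ = (S₀/π) × [bracket] = (1361/π) × 1.041877 = 451.4 W/m².

Q̄ ≈ 451 W/m²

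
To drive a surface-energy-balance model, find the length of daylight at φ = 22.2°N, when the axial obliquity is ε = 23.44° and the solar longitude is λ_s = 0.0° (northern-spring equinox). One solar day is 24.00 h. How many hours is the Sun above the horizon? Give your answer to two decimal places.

Solar declination: sin δ = sin ε · sin λ_s = sin 23.44° × sin 0.0° = 0.00000, so δ = +0.000°.
cos H₀ = −tan φ · tan δ = −tan(+22.2°) × tan(+0.000°) = -0.0000, so H₀ = 1.5708 rad = 90.00°.
Daylight = 2H₀/(2π) × 24.00 h = (1.5708/π) × 24.00 = 12.00 h.

12.00 h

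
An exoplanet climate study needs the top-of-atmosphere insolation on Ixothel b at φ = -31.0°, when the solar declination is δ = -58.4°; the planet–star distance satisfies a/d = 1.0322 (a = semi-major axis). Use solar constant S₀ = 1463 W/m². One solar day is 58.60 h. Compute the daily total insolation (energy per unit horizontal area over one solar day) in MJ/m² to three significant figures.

cos H₀ = −tan(-31.0°) tan(-58.400°) = -0.9767, H₀ = 2.9252 rad.
Bracket: H₀ sin φ sin δ + cos φ cos δ sin H₀ = 2.9252×-0.51504×-0.85173 + 0.85717×0.52399×0.21468 = 1.283212 + 0.096423 = 1.379635.
Inverse-square distance factor (a/d)² = 1.0322² = 1.065437.
Q̄ = (S₀/π) × 1.065437 × [bracket] = (1463/π) × 1.065437 × 1.379635 = 684.52 W/m².
Daily total = Q̄ × 58.60 h × 3600 s/h = 684.52 × 58.60 × 3600 / 10⁶ = 144.4 MJ/m².

144 MJ/m²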